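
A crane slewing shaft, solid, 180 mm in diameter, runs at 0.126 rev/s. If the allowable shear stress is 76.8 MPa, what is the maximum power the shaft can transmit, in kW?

J = πd⁴/32 = π(0.180)⁴/32 = 1.031×10^-4 m⁴.
T_max = τ_allow·J/r = 7.68×10^7 × 1.031×10^-4 / 0.0900 = 87940 N·m.
ω = 2π·0.126 = 0.7917 rad/s, so P_max = T_max·ω = 6.962×10^4 W.

69.6 kW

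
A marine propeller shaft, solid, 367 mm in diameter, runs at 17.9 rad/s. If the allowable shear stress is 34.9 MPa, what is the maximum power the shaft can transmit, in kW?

6060 kW

J = πd⁴/32 = π(0.367)⁴/32 = 1.781×10^-3 m⁴.
T_max = τ_allow·J/r = 3.49×10^7 × 1.781×10^-3 / 0.183 = 338700 N·m.
ω = 17.9 rad/s, so P_max = T_max·ω = 6.063×10^6 W.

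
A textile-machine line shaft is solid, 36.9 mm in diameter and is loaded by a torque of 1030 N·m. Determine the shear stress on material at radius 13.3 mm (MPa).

J = πd⁴/32 = π(0.0369)⁴/32 = 1.820×10^-7 m⁴.
Shear stress varies linearly with radius: τ = T·r/J = 1030 × 0.0133 / 1.820×10^-7 = 7.526×10^7 Pa.

75.3 MPa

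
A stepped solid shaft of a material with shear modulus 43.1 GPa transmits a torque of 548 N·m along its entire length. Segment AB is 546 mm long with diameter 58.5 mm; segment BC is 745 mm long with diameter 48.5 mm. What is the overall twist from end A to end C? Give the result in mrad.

J_AB = π(0.0585)⁴/32 = 1.15×10^-6 m⁴; J_BC = π(0.0485)⁴/32 = 5.43×10^-7 m⁴.
θ = (T/G)·Σ L_i/J_i = (548.0/43.1×10⁹)·(0.546/1.15×10^-6 + 0.745/5.43×10^-7) = 0.02348 rad.

23.5 mrad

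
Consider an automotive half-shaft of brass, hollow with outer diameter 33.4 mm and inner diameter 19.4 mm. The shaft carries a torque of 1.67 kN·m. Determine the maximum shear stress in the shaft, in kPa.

J = π(d_o⁴ − d_i⁴)/32 = π(0.0334⁴ − 0.0194⁴)/32 = 1.083×10^-7 m⁴.
τ_max = T·r/J = 1670 × 0.0167 / 1.083×10^-7 = 2.576×10^8 Pa.

258000 kPa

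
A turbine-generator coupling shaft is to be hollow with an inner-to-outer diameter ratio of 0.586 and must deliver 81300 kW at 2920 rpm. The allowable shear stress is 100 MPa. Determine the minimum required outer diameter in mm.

249 mm

ω = 2π·2920/60 = 305.8 rad/s, so T = P/ω = 81300×10³ / 305.8 = 265900 N·m.
For a hollow shaft with d_i/d_o = 0.586: τ_max = 16T/(π d_o³ (1−k⁴)), so d_o = [16T/(π τ_allow (1−k⁴))]^(1/3) = [16·265900/(π·1.00×10^8·0.8821)]^(1/3) = 0.2485 m.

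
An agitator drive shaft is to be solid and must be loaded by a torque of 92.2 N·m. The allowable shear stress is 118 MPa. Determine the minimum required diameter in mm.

15.8 mm

For a solid shaft τ_max = 16T/(πd³), so d = (16T/(π τ_allow))^(1/3) = (16·92.20/(π·1.18×10^8))^(1/3) = 0.01585 m.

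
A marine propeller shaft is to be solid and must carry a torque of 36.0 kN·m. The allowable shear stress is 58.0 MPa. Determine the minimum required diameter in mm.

147 mm

For a solid shaft τ_max = 16T/(πd³), so d = (16T/(π τ_allow))^(1/3) = (16·36000/(π·5.80×10^7))^(1/3) = 0.1468 m.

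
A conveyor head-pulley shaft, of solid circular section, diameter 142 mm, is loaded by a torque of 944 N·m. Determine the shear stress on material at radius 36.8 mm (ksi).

J = πd⁴/32 = π(0.142)⁴/32 = 3.992×10^-5 m⁴.
Shear stress varies linearly with radius: τ = T·r/J = 944.0 × 0.0368 / 3.992×10^-5 = 8.703×10^5 Pa.

0.126 ksi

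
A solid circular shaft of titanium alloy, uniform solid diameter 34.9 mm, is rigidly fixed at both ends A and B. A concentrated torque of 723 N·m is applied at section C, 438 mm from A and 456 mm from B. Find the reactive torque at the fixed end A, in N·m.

369 N·m

With uniform GJ and both ends fixed, compatibility θ_AC = θ_CB gives T_A·a = T_B·b, together with T_A + T_B = T₀.
T_A = T₀·b/(a+b) = 723.0·456/894.0 = 368.8 N·m; T_B = 354.2 N·m.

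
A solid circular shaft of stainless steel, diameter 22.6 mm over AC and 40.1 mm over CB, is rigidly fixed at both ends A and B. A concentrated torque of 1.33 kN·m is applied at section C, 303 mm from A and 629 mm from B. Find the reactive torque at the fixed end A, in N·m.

230 N·m

Compatibility: T_A·a/J_AC = T_B·b/J_CB with T_A + T_B = T₀.
J_AC = 2.56×10^-8 m⁴, J_CB = 2.54×10^-7 m⁴, so T_A = T₀·(J_AC/a)/((J_AC/a)+(J_CB/b)) = 230.3 N·m, T_B = 1100 N·m.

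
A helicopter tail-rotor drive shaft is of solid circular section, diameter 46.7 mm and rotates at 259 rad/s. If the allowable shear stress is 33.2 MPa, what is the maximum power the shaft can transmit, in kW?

J = πd⁴/32 = π(0.0467)⁴/32 = 4.669×10^-7 m⁴.
T_max = τ_allow·J/r = 3.32×10^7 × 4.669×10^-7 / 0.0234 = 663.9 N·m.
ω = 259 rad/s, so P_max = T_max·ω = 1.720×10^5 W.

172 kW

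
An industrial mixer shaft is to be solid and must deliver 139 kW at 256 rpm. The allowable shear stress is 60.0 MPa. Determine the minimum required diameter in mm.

76.1 mm

ω = 2π·256/60 = 26.81 rad/s, so T = P/ω = 139×10³ / 26.81 = 5185 N·m.
For a solid shaft τ_max = 16T/(πd³), so d = (16T/(π τ_allow))^(1/3) = (16·5185/(π·6.00×10^7))^(1/3) = 0.07607 m.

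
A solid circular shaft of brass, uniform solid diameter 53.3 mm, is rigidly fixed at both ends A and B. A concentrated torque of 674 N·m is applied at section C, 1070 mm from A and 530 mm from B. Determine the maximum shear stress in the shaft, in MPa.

15.2 MPa

With uniform GJ and both ends fixed, compatibility θ_AC = θ_CB gives T_A·a = T_B·b, together with T_A + T_B = T₀.
T_A = T₀·b/(a+b) = 674.0·530/1600 = 223.3 N·m; T_B = 450.7 N·m.
τ in each portion: τ_AC = 7.51×10^6 Pa, τ_CB = 1.52×10^7 Pa; maximum is in CB.
τ_max = T_CB·r/J = 450.7·0.0267/7.92×10^-7 = 1.516×10^7 Pa.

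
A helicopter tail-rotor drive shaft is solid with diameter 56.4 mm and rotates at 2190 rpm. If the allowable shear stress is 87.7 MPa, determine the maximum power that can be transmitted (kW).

708 kW

J = πd⁴/32 = π(0.0564)⁴/32 = 9.934×10^-7 m⁴.
T_max = τ_allow·J/r = 8.77×10^7 × 9.934×10^-7 / 0.0282 = 3089 N·m.
ω = 2π·2190/60 = 229.3 rad/s, so P_max = T_max·ω = 7.085×10^5 W.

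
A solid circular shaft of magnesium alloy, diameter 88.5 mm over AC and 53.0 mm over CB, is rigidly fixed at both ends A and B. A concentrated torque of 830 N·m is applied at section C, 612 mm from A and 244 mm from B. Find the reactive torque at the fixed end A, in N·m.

Compatibility: T_A·a/J_AC = T_B·b/J_CB with T_A + T_B = T₀.
J_AC = 6.02×10^-6 m⁴, J_CB = 7.75×10^-7 m⁴, so T_A = T₀·(J_AC/a)/((J_AC/a)+(J_CB/b)) = 627.5 N·m, T_B = 202.5 N·m.

628 N·m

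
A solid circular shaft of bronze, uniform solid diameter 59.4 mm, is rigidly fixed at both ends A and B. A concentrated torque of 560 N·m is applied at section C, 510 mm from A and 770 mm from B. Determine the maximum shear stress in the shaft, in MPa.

8.19 MPa

With uniform GJ and both ends fixed, compatibility θ_AC = θ_CB gives T_A·a = T_B·b, together with T_A + T_B = T₀.
T_A = T₀·b/(a+b) = 560.0·770/1280 = 336.9 N·m; T_B = 223.1 N·m.
τ in each portion: τ_AC = 8.19×10^6 Pa, τ_CB = 5.42×10^6 Pa; maximum is in AC.
τ_max = T_AC·r/J = 336.9·0.0297/1.22×10^-6 = 8.186×10^6 Pa.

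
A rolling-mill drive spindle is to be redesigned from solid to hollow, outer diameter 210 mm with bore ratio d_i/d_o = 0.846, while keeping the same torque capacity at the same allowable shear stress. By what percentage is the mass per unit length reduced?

54.1 %

Equal τ_max and T ⇒ the solid shaft needs d_s³ = d_o³(1−k⁴), so d_s = 210·(1−0.846⁴)^(1/3) = 165.3 mm.
Area ratio A_h/A_s = d_o²(1−k²)/d_s² = (1−k²)/(1−k⁴)^(2/3) = 0.4588.
Mass saving = 1 − 0.4588 = 54.1 %.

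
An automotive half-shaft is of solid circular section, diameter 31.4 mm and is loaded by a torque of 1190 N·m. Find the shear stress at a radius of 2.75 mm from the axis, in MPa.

34.3 MPa

J = πd⁴/32 = π(0.0314)⁴/32 = 9.544×10^-8 m⁴.
Shear stress varies linearly with radius: τ = T·r/J = 1190 × 0.00275 / 9.544×10^-8 = 3.429×10^7 Pa.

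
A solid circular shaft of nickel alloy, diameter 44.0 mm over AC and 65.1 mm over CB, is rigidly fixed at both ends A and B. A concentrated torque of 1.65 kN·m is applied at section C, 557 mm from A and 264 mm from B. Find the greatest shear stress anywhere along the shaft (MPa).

27.7 MPa

Compatibility: T_A·a/J_AC = T_B·b/J_CB with T_A + T_B = T₀.
J_AC = 3.68×10^-7 m⁴, J_CB = 1.76×10^-6 m⁴, so T_A = T₀·(J_AC/a)/((J_AC/a)+(J_CB/b)) = 148.5 N·m, T_B = 1501 N·m.
τ in each portion: τ_AC = 8.88×10^6 Pa, τ_CB = 2.77×10^7 Pa; maximum is in CB.
τ_max = T_CB·r/J = 1501·0.0325/1.76×10^-6 = 2.772×10^7 Pa.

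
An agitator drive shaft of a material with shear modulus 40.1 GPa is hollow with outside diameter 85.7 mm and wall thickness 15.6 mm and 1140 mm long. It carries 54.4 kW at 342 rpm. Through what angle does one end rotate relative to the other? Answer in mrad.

9.75 mrad

ω = 2π·342/60 = 35.81 rad/s, so T = P/ω = 54.4×10³ / 35.81 = 1519 N·m.
J = π(d_o⁴ − d_i⁴)/32 = π(0.0857⁴ − 0.0545⁴)/32 = 4.430×10^-6 m⁴.
θ = T·L/(G·J) = 1519 × 1.14 / (40.1×10⁹ × 4.430×10^-6) = 9.749×10^-3 rad.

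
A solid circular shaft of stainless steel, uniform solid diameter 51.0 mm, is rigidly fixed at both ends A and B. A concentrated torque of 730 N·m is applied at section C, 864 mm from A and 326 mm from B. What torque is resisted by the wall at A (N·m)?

With uniform GJ and both ends fixed, compatibility θ_AC = θ_CB gives T_A·a = T_B·b, together with T_A + T_B = T₀.
T_A = T₀·b/(a+b) = 730.0·326/1190 = 200.0 N·m; T_B = 530.0 N·m.

200 N·m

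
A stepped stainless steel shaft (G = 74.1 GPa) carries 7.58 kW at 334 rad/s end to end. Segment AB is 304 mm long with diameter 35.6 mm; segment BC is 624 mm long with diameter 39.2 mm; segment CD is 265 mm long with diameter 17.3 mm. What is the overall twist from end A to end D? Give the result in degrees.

0.610°

ω = 334 rad/s, so T = P/ω = 7.58×10³ / 334.0 = 22.69 N·m.
J_AB = π(0.0356)⁴/32 = 1.58×10^-7 m⁴; J_BC = π(0.0392)⁴/32 = 2.32×10^-7 m⁴; J_CD = π(0.0173)⁴/32 = 8.79×10^-9 m⁴.
θ = (T/G)·Σ L_i/J_i = (22.69/74.1×10⁹)·(0.304/1.58×10^-7 + 0.624/2.32×10^-7 + 0.265/8.79×10^-9) = 0.01064 rad.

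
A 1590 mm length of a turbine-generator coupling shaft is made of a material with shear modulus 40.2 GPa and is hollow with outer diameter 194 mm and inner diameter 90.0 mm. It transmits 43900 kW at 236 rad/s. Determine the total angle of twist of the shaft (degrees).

3.18°

ω = 236 rad/s, so T = P/ω = 43900×10³ / 236.0 = 186000 N·m.
J = π(d_o⁴ − d_i⁴)/32 = π(0.194⁴ − 0.0900⁴)/32 = 1.326×10^-4 m⁴.
θ = T·L/(G·J) = 186000 × 1.59 / (40.2×10⁹ × 1.326×10^-4) = 0.05548 rad.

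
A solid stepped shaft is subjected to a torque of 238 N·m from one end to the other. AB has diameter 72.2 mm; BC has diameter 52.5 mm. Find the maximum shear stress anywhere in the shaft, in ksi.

Under the same torque, τ_max = 16T/(πd³) is largest where d is smallest — segment BC (d = 52.5 mm).
τ_max = 16·238.0/(π·(0.0525)³) = 8.377×10^6 Pa.

1.21 ksi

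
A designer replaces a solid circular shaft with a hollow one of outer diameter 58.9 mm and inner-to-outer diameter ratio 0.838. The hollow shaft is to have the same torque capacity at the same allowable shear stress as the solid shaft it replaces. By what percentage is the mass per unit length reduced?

Equal τ_max and T ⇒ the solid shaft needs d_s³ = d_o³(1−k⁴), so d_s = 58.9·(1−0.838⁴)^(1/3) = 46.96 mm.
Area ratio A_h/A_s = d_o²(1−k²)/d_s² = (1−k²)/(1−k⁴)^(2/3) = 0.4684.
Mass saving = 1 − 0.4684 = 53.2 %.

53.2 %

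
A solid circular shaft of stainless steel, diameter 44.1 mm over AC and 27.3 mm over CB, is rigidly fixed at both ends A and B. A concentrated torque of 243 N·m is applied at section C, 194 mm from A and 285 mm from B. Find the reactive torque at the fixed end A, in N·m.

Compatibility: T_A·a/J_AC = T_B·b/J_CB with T_A + T_B = T₀.
J_AC = 3.71×10^-7 m⁴, J_CB = 5.45×10^-8 m⁴, so T_A = T₀·(J_AC/a)/((J_AC/a)+(J_CB/b)) = 220.9 N·m, T_B = 22.08 N·m.

221 N·m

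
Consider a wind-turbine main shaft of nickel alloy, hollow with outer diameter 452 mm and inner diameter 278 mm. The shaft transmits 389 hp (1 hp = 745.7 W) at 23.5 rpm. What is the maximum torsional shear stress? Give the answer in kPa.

7590 kPa

ω = 2π·23.5/60 = 2.461 rad/s, so T = P/ω = 389×745.7 / 2.461 = 117900 N·m.
J = π(d_o⁴ − d_i⁴)/32 = π(0.452⁴ − 0.278⁴)/32 = 3.511×10^-3 m⁴.
τ_max = T·r/J = 117900 × 0.226 / 3.511×10^-3 = 7.586×10^6 Pa.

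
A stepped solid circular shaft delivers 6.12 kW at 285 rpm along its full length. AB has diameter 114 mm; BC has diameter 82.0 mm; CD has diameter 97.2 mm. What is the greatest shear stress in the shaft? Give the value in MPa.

1.89 MPa

ω = 2π·285/60 = 29.85 rad/s, so T = P/ω = 6.12×10³ / 29.85 = 205.1 N·m.
Under the same torque, τ_max = 16T/(πd³) is largest where d is smallest — segment BC (d = 82.0 mm).
τ_max = 16·205.1/(π·(0.0820)³) = 1.894×10^6 Pa.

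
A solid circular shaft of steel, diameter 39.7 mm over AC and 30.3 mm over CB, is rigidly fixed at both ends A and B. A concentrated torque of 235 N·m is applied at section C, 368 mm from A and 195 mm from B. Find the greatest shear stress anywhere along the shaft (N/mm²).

Compatibility: T_A·a/J_AC = T_B·b/J_CB with T_A + T_B = T₀.
J_AC = 2.44×10^-7 m⁴, J_CB = 8.28×10^-8 m⁴, so T_A = T₀·(J_AC/a)/((J_AC/a)+(J_CB/b)) = 143.3 N·m, T_B = 91.74 N·m.
τ in each portion: τ_AC = 1.17×10^7 Pa, τ_CB = 1.68×10^7 Pa; maximum is in CB.
τ_max = T_CB·r/J = 91.74·0.0152/8.28×10^-8 = 1.680×10^7 Pa.

16.8 N/mm²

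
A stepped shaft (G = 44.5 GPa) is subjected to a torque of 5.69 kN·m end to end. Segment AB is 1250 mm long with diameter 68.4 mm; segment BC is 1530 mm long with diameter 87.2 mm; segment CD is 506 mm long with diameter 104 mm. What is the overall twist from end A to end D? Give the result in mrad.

114 mrad

J_AB = π(0.0684)⁴/32 = 2.15×10^-6 m⁴; J_BC = π(0.0872)⁴/32 = 5.68×10^-6 m⁴; J_CD = π(0.104)⁴/32 = 1.15×10^-5 m⁴.
θ = (T/G)·Σ L_i/J_i = (5690/44.5×10⁹)·(1.25/2.15×10^-6 + 1.53/5.68×10^-6 + 0.506/1.15×10^-5) = 0.1145 rad.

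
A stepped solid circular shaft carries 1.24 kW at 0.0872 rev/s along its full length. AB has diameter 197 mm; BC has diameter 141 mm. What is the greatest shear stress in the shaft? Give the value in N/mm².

4.11 N/mm²

ω = 2π·0.0872 = 0.5479 rad/s, so T = P/ω = 1.24×10³ / 0.5479 = 2263 N·m.
Under the same torque, τ_max = 16T/(πd³) is largest where d is smallest — segment BC (d = 141 mm).
τ_max = 16·2263/(π·(0.141)³) = 4.112×10^6 Pa.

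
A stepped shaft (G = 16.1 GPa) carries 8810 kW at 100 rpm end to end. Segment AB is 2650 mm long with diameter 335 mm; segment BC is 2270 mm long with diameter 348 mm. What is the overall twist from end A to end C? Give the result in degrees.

11.1°

ω = 2π·100/60 = 10.47 rad/s, so T = P/ω = 8810×10³ / 10.47 = 841300 N·m.
J_AB = π(0.335)⁴/32 = 1.24×10^-3 m⁴; J_BC = π(0.348)⁴/32 = 1.44×10^-3 m⁴.
θ = (T/G)·Σ L_i/J_i = (841300/16.1×10⁹)·(2.65/1.24×10^-3 + 2.27/1.44×10^-3) = 0.1944 rad.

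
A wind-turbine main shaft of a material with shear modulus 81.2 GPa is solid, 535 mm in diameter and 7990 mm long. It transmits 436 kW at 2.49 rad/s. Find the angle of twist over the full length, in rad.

ω = 2.49 rad/s, so T = P/ω = 436×10³ / 2.490 = 175100 N·m.
J = πd⁴/32 = π(0.535)⁴/32 = 8.043×10^-3 m⁴.
θ = T·L/(G·J) = 175100 × 7.99 / (81.2×10⁹ × 8.043×10^-3) = 2.142×10^-3 rad.

0.00214 rad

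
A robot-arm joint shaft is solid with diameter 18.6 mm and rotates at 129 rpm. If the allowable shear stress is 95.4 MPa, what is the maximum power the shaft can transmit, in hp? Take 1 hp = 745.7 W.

J = πd⁴/32 = π(0.0186)⁴/32 = 1.175×10^-8 m⁴.
T_max = τ_allow·J/r = 9.54×10^7 × 1.175×10^-8 / 0.00930 = 120.5 N·m.
ω = 2π·129/60 = 13.51 rad/s, so P_max = T_max·ω = 1628 W.

2.18 hp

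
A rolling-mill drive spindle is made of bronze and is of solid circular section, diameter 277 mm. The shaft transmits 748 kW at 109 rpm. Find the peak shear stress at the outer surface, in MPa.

15.7 MPa

ω = 2π·109/60 = 11.41 rad/s, so T = P/ω = 748×10³ / 11.41 = 65530 N·m.
J = πd⁴/32 = π(0.277)⁴/32 = 5.780×10^-4 m⁴.
τ_max = T·r/J = 65530 × 0.139 / 5.780×10^-4 = 1.570×10^7 Pa.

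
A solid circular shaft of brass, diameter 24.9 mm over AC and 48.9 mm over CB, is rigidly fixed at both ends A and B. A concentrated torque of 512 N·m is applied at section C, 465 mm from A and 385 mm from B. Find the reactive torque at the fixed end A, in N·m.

Compatibility: T_A·a/J_AC = T_B·b/J_CB with T_A + T_B = T₀.
J_AC = 3.77×10^-8 m⁴, J_CB = 5.61×10^-7 m⁴, so T_A = T₀·(J_AC/a)/((J_AC/a)+(J_CB/b)) = 27.00 N·m, T_B = 485.0 N·m.

27.0 N·m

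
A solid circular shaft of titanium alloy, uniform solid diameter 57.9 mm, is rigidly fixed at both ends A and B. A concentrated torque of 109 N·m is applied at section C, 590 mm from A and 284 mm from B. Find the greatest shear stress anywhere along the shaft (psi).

280 psi

With uniform GJ and both ends fixed, compatibility θ_AC = θ_CB gives T_A·a = T_B·b, together with T_A + T_B = T₀.
T_A = T₀·b/(a+b) = 109.0·284/874.0 = 35.42 N·m; T_B = 73.58 N·m.
τ in each portion: τ_AC = 9.29×10^5 Pa, τ_CB = 1.93×10^6 Pa; maximum is in CB.
τ_max = T_CB·r/J = 73.58·0.0290/1.10×10^-6 = 1.931×10^6 Pa.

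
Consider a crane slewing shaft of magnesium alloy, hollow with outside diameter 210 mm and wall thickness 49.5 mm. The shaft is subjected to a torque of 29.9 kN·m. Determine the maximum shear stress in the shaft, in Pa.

J = π(d_o⁴ − d_i⁴)/32 = π(0.210⁴ − 0.111⁴)/32 = 1.760×10^-4 m⁴.
τ_max = T·r/J = 29900 × 0.105 / 1.760×10^-4 = 1.784×10^7 Pa.

1.78e7 Pa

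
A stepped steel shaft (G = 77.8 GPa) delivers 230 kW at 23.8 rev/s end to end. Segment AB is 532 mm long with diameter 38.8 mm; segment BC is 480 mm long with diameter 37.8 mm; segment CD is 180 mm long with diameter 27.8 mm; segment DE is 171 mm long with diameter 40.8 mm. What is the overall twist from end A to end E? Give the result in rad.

ω = 2π·23.8 = 149.5 rad/s, so T = P/ω = 230×10³ / 149.5 = 1538 N·m.
J_AB = π(0.0388)⁴/32 = 2.22×10^-7 m⁴; J_BC = π(0.0378)⁴/32 = 2.00×10^-7 m⁴; J_CD = π(0.0278)⁴/32 = 5.86×10^-8 m⁴; J_DE = π(0.0408)⁴/32 = 2.72×10^-7 m⁴.
θ = (T/G)·Σ L_i/J_i = (1538/77.8×10⁹)·(0.532/2.22×10^-7 + 0.480/2.00×10^-7 + 0.180/5.86×10^-8 + 0.171/2.72×10^-7) = 0.1677 rad.

0.168 rad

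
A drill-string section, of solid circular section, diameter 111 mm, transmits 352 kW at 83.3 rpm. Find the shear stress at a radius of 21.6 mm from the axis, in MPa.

ω = 2π·83.3/60 = 8.723 rad/s, so T = P/ω = 352×10³ / 8.723 = 40350 N·m.
J = πd⁴/32 = π(0.111)⁴/32 = 1.490×10^-5 m⁴.
Shear stress varies linearly with radius: τ = T·r/J = 40350 × 0.0216 / 1.490×10^-5 = 5.848×10^7 Pa.

58.5 MPa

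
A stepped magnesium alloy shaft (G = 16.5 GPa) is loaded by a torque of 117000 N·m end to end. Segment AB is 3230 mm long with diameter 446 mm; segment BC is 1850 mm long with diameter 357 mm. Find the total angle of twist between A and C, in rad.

J_AB = π(0.446)⁴/32 = 3.88×10^-3 m⁴; J_BC = π(0.357)⁴/32 = 1.59×10^-3 m⁴.
θ = (T/G)·Σ L_i/J_i = (117000/16.5×10⁹)·(3.23/3.88×10^-3 + 1.85/1.59×10^-3) = 0.01412 rad.

0.0141 rad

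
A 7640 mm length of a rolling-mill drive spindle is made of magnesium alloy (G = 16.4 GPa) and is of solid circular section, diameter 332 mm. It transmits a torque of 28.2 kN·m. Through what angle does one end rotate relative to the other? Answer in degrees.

0.631°

J = πd⁴/32 = π(0.332)⁴/32 = 1.193×10^-3 m⁴.
θ = T·L/(G·J) = 28200 × 7.64 / (16.4×10⁹ × 1.193×10^-3) = 0.01101 rad.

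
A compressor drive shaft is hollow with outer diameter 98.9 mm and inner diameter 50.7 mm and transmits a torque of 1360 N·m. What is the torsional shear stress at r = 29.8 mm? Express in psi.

J = π(d_o⁴ − d_i⁴)/32 = π(0.0989⁴ − 0.0507⁴)/32 = 8.744×10^-6 m⁴.
Shear stress varies linearly with radius: τ = T·r/J = 1360 × 0.0298 / 8.744×10^-6 = 4.635×10^6 Pa.

672 psi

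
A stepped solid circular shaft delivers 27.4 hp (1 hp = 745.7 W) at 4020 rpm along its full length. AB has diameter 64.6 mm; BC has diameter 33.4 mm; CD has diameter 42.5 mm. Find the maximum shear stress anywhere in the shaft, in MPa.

6.63 MPa

ω = 2π·4020/60 = 421.0 rad/s, so T = P/ω = 27.4×745.7 / 421.0 = 48.54 N·m.
Under the same torque, τ_max = 16T/(πd³) is largest where d is smallest — segment BC (d = 33.4 mm).
τ_max = 16·48.54/(π·(0.0334)³) = 6.634×10^6 Pa.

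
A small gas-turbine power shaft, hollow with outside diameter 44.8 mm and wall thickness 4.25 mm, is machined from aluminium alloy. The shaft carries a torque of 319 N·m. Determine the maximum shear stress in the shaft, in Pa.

3.18e7 Pa

J = π(d_o⁴ − d_i⁴)/32 = π(0.0448⁴ − 0.0363⁴)/32 = 2.250×10^-7 m⁴.
τ_max = T·r/J = 319.0 × 0.0224 / 2.250×10^-7 = 3.176×10^7 Pa.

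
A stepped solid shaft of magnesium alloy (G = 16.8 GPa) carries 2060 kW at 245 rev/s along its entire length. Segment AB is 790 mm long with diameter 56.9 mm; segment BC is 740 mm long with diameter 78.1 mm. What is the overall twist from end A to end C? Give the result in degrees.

ω = 2π·245 = 1539 rad/s, so T = P/ω = 2060×10³ / 1539 = 1338 N·m.
J_AB = π(0.0569)⁴/32 = 1.03×10^-6 m⁴; J_BC = π(0.0781)⁴/32 = 3.65×10^-6 m⁴.
θ = (T/G)·Σ L_i/J_i = (1338/16.8×10⁹)·(0.790/1.03×10^-6 + 0.740/3.65×10^-6) = 0.07729 rad.

4.43°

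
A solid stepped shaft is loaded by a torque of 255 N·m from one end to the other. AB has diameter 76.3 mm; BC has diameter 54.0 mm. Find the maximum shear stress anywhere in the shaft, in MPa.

Under the same torque, τ_max = 16T/(πd³) is largest where d is smallest — segment BC (d = 54.0 mm).
τ_max = 16·255.0/(π·(0.0540)³) = 8.248×10^6 Pa.

8.25 MPa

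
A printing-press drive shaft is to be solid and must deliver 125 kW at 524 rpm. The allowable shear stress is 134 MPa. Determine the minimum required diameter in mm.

44.2 mm

ω = 2π·524/60 = 54.87 rad/s, so T = P/ω = 125×10³ / 54.87 = 2278 N·m.
For a solid shaft τ_max = 16T/(πd³), so d = (16T/(π τ_allow))^(1/3) = (16·2278/(π·1.34×10^8))^(1/3) = 0.04424 m.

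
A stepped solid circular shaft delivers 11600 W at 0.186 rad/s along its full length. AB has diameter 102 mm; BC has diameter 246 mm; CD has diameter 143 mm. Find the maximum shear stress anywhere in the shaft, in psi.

43400 psi

ω = 0.186 rad/s, so T = P/ω = 11600 / 0.1860 = 62370 N·m.
Under the same torque, τ_max = 16T/(πd³) is largest where d is smallest — segment AB (d = 102 mm).
τ_max = 16·62370/(π·(0.102)³) = 2.993×10^8 Pa.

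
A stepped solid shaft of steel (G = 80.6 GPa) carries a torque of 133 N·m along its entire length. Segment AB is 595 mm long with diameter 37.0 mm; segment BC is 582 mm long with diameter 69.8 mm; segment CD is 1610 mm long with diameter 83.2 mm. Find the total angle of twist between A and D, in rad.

J_AB = π(0.0370)⁴/32 = 1.84×10^-7 m⁴; J_BC = π(0.0698)⁴/32 = 2.33×10^-6 m⁴; J_CD = π(0.0832)⁴/32 = 4.70×10^-6 m⁴.
θ = (T/G)·Σ L_i/J_i = (133.0/80.6×10⁹)·(0.595/1.84×10^-7 + 0.582/2.33×10^-6 + 1.61/4.70×10^-6) = 6.313×10^-3 rad.

0.00631 rad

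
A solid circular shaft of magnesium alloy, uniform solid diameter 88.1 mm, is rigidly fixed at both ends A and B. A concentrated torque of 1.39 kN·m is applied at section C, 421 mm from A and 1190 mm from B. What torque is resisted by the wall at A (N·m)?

With uniform GJ and both ends fixed, compatibility θ_AC = θ_CB gives T_A·a = T_B·b, together with T_A + T_B = T₀.
T_A = T₀·b/(a+b) = 1390·1190/1611 = 1027 N·m; T_B = 363.2 N·m.

1030 N·m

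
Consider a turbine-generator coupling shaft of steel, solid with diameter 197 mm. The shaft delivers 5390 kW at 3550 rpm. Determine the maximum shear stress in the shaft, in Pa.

9.66e6 Pa

ω = 2π·3550/60 = 371.8 rad/s, so T = P/ω = 5390×10³ / 371.8 = 14500 N·m.
J = πd⁴/32 = π(0.197)⁴/32 = 1.479×10^-4 m⁴.
τ_max = T·r/J = 14500 × 0.0985 / 1.479×10^-4 = 9.658×10^6 Pa.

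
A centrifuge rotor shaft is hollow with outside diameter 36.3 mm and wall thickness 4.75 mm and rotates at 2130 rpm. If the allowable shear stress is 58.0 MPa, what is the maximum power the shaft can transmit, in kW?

J = π(d_o⁴ − d_i⁴)/32 = π(0.0363⁴ − 0.0268⁴)/32 = 1.198×10^-7 m⁴.
T_max = τ_allow·J/r = 5.80×10^7 × 1.198×10^-7 / 0.0181 = 382.9 N·m.
ω = 2π·2130/60 = 223.1 rad/s, so P_max = T_max·ω = 8.540×10^4 W.

85.4 kW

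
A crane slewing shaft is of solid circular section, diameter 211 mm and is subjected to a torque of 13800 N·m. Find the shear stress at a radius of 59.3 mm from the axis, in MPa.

4.21 MPa

J = πd⁴/32 = π(0.211)⁴/32 = 1.946×10^-4 m⁴.
Shear stress varies linearly with radius: τ = T·r/J = 13800 × 0.0593 / 1.946×10^-4 = 4.205×10^6 Pa.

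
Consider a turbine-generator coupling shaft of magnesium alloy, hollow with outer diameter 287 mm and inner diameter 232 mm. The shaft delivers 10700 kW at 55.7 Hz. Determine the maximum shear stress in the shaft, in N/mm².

11.5 N/mm²

ω = 2π·55.7 = 350.0 rad/s, so T = P/ω = 10700×10³ / 350.0 = 30570 N·m.
J = π(d_o⁴ − d_i⁴)/32 = π(0.287⁴ − 0.232⁴)/32 = 3.817×10^-4 m⁴.
τ_max = T·r/J = 30570 × 0.143 / 3.817×10^-4 = 1.150×10^7 Pa.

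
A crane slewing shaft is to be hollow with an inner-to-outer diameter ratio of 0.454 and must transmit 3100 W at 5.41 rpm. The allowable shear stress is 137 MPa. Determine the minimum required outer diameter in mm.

59.7 mm

ω = 2π·5.41/60 = 0.5665 rad/s, so T = P/ω = 3100 / 0.5665 = 5472 N·m.
For a hollow shaft with d_i/d_o = 0.454: τ_max = 16T/(π d_o³ (1−k⁴)), so d_o = [16T/(π τ_allow (1−k⁴))]^(1/3) = [16·5472/(π·1.37×10^8·0.9575)]^(1/3) = 0.05967 m.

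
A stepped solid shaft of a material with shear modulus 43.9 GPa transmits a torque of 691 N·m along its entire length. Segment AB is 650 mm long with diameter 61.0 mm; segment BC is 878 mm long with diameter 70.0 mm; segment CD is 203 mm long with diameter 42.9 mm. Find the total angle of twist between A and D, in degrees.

J_AB = π(0.0610)⁴/32 = 1.36×10^-6 m⁴; J_BC = π(0.0700)⁴/32 = 2.36×10^-6 m⁴; J_CD = π(0.0429)⁴/32 = 3.33×10^-7 m⁴.
θ = (T/G)·Σ L_i/J_i = (691.0/43.9×10⁹)·(0.650/1.36×10^-6 + 0.878/2.36×10^-6 + 0.203/3.33×10^-7) = 0.02300 rad.

1.32°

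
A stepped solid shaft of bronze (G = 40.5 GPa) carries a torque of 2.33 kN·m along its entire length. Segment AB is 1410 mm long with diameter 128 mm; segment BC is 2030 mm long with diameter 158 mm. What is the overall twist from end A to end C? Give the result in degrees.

J_AB = π(0.128)⁴/32 = 2.64×10^-5 m⁴; J_BC = π(0.158)⁴/32 = 6.12×10^-5 m⁴.
θ = (T/G)·Σ L_i/J_i = (2330/40.5×10⁹)·(1.41/2.64×10^-5 + 2.03/6.12×10^-5) = 4.987×10^-3 rad.

0.286°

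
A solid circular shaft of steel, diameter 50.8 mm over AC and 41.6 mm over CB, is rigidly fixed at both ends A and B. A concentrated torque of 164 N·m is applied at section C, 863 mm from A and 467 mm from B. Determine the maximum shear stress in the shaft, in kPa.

5270 kPa

Compatibility: T_A·a/J_AC = T_B·b/J_CB with T_A + T_B = T₀.
J_AC = 6.54×10^-7 m⁴, J_CB = 2.94×10^-7 m⁴, so T_A = T₀·(J_AC/a)/((J_AC/a)+(J_CB/b)) = 89.57 N·m, T_B = 74.43 N·m.
τ in each portion: τ_AC = 3.48×10^6 Pa, τ_CB = 5.27×10^6 Pa; maximum is in CB.
τ_max = T_CB·r/J = 74.43·0.0208/2.94×10^-7 = 5.266×10^6 Pa.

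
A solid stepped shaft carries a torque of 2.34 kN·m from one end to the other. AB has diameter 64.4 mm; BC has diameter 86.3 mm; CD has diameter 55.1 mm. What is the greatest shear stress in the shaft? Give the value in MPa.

71.2 MPa

Under the same torque, τ_max = 16T/(πd³) is largest where d is smallest — segment CD (d = 55.1 mm).
τ_max = 16·2340/(π·(0.0551)³) = 7.124×10^7 Pa.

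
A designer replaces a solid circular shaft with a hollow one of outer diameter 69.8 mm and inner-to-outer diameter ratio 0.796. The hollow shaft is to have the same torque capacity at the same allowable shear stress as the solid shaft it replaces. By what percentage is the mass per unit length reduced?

Equal τ_max and T ⇒ the solid shaft needs d_s³ = d_o³(1−k⁴), so d_s = 69.8·(1−0.796⁴)^(1/3) = 58.82 mm.
Area ratio A_h/A_s = d_o²(1−k²)/d_s² = (1−k²)/(1−k⁴)^(2/3) = 0.5159.
Mass saving = 1 − 0.5159 = 48.4 %.

48.4 %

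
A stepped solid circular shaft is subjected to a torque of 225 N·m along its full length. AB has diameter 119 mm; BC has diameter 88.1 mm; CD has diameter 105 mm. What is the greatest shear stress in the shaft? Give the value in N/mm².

1.68 N/mm²

Under the same torque, τ_max = 16T/(πd³) is largest where d is smallest — segment BC (d = 88.1 mm).
τ_max = 16·225.0/(π·(0.0881)³) = 1.676×10^6 Pa.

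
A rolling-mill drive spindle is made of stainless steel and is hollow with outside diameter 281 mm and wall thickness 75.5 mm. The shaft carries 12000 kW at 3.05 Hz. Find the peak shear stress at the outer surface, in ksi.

21.8 ksi

ω = 2π·3.05 = 19.16 rad/s, so T = P/ω = 12000×10³ / 19.16 = 626200 N·m.
J = π(d_o⁴ − d_i⁴)/32 = π(0.281⁴ − 0.130⁴)/32 = 5.841×10^-4 m⁴.
τ_max = T·r/J = 626200 × 0.141 / 5.841×10^-4 = 1.506×10^8 Pa.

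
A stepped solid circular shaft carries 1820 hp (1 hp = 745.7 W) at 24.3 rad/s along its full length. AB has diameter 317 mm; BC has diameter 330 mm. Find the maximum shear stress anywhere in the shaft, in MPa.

ω = 24.3 rad/s, so T = P/ω = 1820×745.7 / 24.30 = 55850 N·m.
Under the same torque, τ_max = 16T/(πd³) is largest where d is smallest — segment AB (d = 317 mm).
τ_max = 16·55850/(π·(0.317)³) = 8.929×10^6 Pa.

8.93 MPa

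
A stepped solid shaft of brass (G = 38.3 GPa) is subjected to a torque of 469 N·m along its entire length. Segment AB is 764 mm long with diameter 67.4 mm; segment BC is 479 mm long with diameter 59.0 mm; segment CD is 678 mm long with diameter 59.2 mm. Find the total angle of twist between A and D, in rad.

J_AB = π(0.0674)⁴/32 = 2.03×10^-6 m⁴; J_BC = π(0.0590)⁴/32 = 1.19×10^-6 m⁴; J_CD = π(0.0592)⁴/32 = 1.21×10^-6 m⁴.
θ = (T/G)·Σ L_i/J_i = (469.0/38.3×10⁹)·(0.764/2.03×10^-6 + 0.479/1.19×10^-6 + 0.678/1.21×10^-6) = 0.01643 rad.

0.0164 rad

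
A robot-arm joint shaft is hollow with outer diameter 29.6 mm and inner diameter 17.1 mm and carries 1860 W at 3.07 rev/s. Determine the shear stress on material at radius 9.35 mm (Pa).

1.35e7 Pa

ω = 2π·3.07 = 19.29 rad/s, so T = P/ω = 1860 / 19.29 = 96.43 N·m.
J = π(d_o⁴ − d_i⁴)/32 = π(0.0296⁴ − 0.0171⁴)/32 = 6.697×10^-8 m⁴.
Shear stress varies linearly with radius: τ = T·r/J = 96.43 × 0.00935 / 6.697×10^-8 = 1.346×10^7 Pa.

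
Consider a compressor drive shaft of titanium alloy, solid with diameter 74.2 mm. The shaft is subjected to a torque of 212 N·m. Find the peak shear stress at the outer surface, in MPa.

J = πd⁴/32 = π(0.0742)⁴/32 = 2.976×10^-6 m⁴.
τ_max = T·r/J = 212.0 × 0.0371 / 2.976×10^-6 = 2.643×10^6 Pa.

2.64 MPa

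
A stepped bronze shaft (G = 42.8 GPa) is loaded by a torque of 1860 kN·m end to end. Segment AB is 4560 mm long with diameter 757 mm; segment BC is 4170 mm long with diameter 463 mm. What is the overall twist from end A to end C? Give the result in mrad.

46.3 mrad

J_AB = π(0.757)⁴/32 = 0.0322 m⁴; J_BC = π(0.463)⁴/32 = 4.51×10^-3 m⁴.
θ = (T/G)·Σ L_i/J_i = (1.860e6/42.8×10⁹)·(4.56/0.0322 + 4.17/4.51×10^-3) = 0.04631 rad.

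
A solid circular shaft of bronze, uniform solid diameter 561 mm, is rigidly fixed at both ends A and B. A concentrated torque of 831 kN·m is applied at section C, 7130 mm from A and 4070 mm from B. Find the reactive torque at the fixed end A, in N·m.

302000 N·m

With uniform GJ and both ends fixed, compatibility θ_AC = θ_CB gives T_A·a = T_B·b, together with T_A + T_B = T₀.
T_A = T₀·b/(a+b) = 831000·4070/11200 = 302000 N·m; T_B = 529000 N·m.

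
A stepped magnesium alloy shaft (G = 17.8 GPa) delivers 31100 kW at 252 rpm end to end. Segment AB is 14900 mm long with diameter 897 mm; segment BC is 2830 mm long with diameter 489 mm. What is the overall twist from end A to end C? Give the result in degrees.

2.80°

ω = 2π·252/60 = 26.39 rad/s, so T = P/ω = 31100×10³ / 26.39 = 1.179e6 N·m.
J_AB = π(0.897)⁴/32 = 0.0636 m⁴; J_BC = π(0.489)⁴/32 = 5.61×10^-3 m⁴.
θ = (T/G)·Σ L_i/J_i = (1.179e6/17.8×10⁹)·(14.9/0.0636 + 2.83/5.61×10^-3) = 0.04890 rad.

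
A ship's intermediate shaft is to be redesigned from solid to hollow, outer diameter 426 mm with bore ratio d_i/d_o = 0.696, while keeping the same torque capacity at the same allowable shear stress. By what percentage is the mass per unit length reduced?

38.4 %

Equal τ_max and T ⇒ the solid shaft needs d_s³ = d_o³(1−k⁴), so d_s = 426·(1−0.696⁴)^(1/3) = 389.7 mm.
Area ratio A_h/A_s = d_o²(1−k²)/d_s² = (1−k²)/(1−k⁴)^(2/3) = 0.6162.
Mass saving = 1 − 0.6162 = 38.4 %.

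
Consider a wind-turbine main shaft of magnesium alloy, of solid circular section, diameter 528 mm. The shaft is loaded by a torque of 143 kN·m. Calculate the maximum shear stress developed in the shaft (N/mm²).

4.95 N/mm²

J = πd⁴/32 = π(0.528)⁴/32 = 7.630×10^-3 m⁴.
τ_max = T·r/J = 143000 × 0.264 / 7.630×10^-3 = 4.948×10^6 Pa.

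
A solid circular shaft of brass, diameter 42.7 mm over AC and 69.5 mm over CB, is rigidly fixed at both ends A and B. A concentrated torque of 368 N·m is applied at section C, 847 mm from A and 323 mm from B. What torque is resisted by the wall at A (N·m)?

Compatibility: T_A·a/J_AC = T_B·b/J_CB with T_A + T_B = T₀.
J_AC = 3.26×10^-7 m⁴, J_CB = 2.29×10^-6 m⁴, so T_A = T₀·(J_AC/a)/((J_AC/a)+(J_CB/b)) = 18.97 N·m, T_B = 349.0 N·m.

19.0 N·m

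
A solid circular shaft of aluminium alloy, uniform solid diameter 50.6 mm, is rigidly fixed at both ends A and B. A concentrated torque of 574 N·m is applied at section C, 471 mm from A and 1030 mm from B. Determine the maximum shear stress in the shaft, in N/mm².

15.5 N/mm²

With uniform GJ and both ends fixed, compatibility θ_AC = θ_CB gives T_A·a = T_B·b, together with T_A + T_B = T₀.
T_A = T₀·b/(a+b) = 574.0·1030/1501 = 393.9 N·m; T_B = 180.1 N·m.
τ in each portion: τ_AC = 1.55×10^7 Pa, τ_CB = 7.08×10^6 Pa; maximum is in AC.
τ_max = T_AC·r/J = 393.9·0.0253/6.44×10^-7 = 1.548×10^7 Pa.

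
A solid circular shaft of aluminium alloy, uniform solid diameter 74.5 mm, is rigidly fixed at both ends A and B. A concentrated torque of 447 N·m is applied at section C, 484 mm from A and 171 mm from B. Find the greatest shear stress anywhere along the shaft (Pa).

4.07e6 Pa

With uniform GJ and both ends fixed, compatibility θ_AC = θ_CB gives T_A·a = T_B·b, together with T_A + T_B = T₀.
T_A = T₀·b/(a+b) = 447.0·171/655.0 = 116.7 N·m; T_B = 330.3 N·m.
τ in each portion: τ_AC = 1.44×10^6 Pa, τ_CB = 4.07×10^6 Pa; maximum is in CB.
τ_max = T_CB·r/J = 330.3·0.0372/3.02×10^-6 = 4.068×10^6 Pa.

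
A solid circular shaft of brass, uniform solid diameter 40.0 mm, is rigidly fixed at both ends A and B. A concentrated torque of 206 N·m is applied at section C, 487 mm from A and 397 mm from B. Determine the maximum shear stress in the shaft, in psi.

With uniform GJ and both ends fixed, compatibility θ_AC = θ_CB gives T_A·a = T_B·b, together with T_A + T_B = T₀.
T_A = T₀·b/(a+b) = 206.0·397/884.0 = 92.51 N·m; T_B = 113.5 N·m.
τ in each portion: τ_AC = 7.36×10^6 Pa, τ_CB = 9.03×10^6 Pa; maximum is in CB.
τ_max = T_CB·r/J = 113.5·0.0200/2.51×10^-7 = 9.031×10^6 Pa.

1310 psi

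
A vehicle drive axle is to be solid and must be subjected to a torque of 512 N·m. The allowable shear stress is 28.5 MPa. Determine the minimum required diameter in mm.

For a solid shaft τ_max = 16T/(πd³), so d = (16T/(π τ_allow))^(1/3) = (16·512.0/(π·2.85×10^7))^(1/3) = 0.04506 m.

45.1 mm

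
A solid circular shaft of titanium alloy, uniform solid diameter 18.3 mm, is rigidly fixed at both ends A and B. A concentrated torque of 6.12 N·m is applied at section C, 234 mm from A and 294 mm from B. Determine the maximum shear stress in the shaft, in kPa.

2830 kPa

With uniform GJ and both ends fixed, compatibility θ_AC = θ_CB gives T_A·a = T_B·b, together with T_A + T_B = T₀.
T_A = T₀·b/(a+b) = 6.120·294/528.0 = 3.408 N·m; T_B = 2.712 N·m.
τ in each portion: τ_AC = 2.83×10^6 Pa, τ_CB = 2.25×10^6 Pa; maximum is in AC.
τ_max = T_AC·r/J = 3.408·0.00915/1.10×10^-8 = 2.832×10^6 Pa.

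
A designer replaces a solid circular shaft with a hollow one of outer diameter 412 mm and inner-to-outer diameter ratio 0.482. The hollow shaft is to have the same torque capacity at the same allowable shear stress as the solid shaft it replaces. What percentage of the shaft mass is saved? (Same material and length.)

Equal τ_max and T ⇒ the solid shaft needs d_s³ = d_o³(1−k⁴), so d_s = 412·(1−0.482⁴)^(1/3) = 404.4 mm.
Area ratio A_h/A_s = d_o²(1−k²)/d_s² = (1−k²)/(1−k⁴)^(2/3) = 0.7966.
Mass saving = 1 − 0.7966 = 20.3 %.

20.3 %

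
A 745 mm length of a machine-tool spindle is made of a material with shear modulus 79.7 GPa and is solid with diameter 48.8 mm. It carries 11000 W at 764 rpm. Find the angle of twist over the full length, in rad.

0.00231 rad

ω = 2π·764/60 = 80.01 rad/s, so T = P/ω = 11000 / 80.01 = 137.5 N·m.
J = πd⁴/32 = π(0.0488)⁴/32 = 5.568×10^-7 m⁴.
θ = T·L/(G·J) = 137.5 × 0.745 / (79.7×10⁹ × 5.568×10^-7) = 2.308×10^-3 rad.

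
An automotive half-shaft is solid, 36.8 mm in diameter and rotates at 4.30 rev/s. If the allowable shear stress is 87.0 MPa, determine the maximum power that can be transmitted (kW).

23.0 kW

J = πd⁴/32 = π(0.0368)⁴/32 = 1.800×10^-7 m⁴.
T_max = τ_allow·J/r = 8.70×10^7 × 1.800×10^-7 / 0.0184 = 851.3 N·m.
ω = 2π·4.30 = 27.02 rad/s, so P_max = T_max·ω = 2.300×10^4 W.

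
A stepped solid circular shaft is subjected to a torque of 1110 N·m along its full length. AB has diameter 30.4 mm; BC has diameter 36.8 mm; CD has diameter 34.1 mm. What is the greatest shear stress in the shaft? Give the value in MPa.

Under the same torque, τ_max = 16T/(πd³) is largest where d is smallest — segment AB (d = 30.4 mm).
τ_max = 16·1110/(π·(0.0304)³) = 2.012×10^8 Pa.

201 MPa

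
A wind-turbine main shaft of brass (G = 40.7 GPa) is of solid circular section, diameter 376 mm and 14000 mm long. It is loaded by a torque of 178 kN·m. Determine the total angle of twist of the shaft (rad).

0.0312 rad

J = πd⁴/32 = π(0.376)⁴/32 = 1.962×10^-3 m⁴.
θ = T·L/(G·J) = 178000 × 14.0 / (40.7×10⁹ × 1.962×10^-3) = 0.03120 rad.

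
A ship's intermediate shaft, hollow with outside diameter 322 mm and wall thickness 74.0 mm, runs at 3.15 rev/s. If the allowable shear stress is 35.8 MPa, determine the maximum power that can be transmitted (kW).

J = π(d_o⁴ − d_i⁴)/32 = π(0.322⁴ − 0.174⁴)/32 = 9.654×10^-4 m⁴.
T_max = τ_allow·J/r = 3.58×10^7 × 9.654×10^-4 / 0.161 = 214700 N·m.
ω = 2π·3.15 = 19.79 rad/s, so P_max = T_max·ω = 4.249×10^6 W.

4250 kW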